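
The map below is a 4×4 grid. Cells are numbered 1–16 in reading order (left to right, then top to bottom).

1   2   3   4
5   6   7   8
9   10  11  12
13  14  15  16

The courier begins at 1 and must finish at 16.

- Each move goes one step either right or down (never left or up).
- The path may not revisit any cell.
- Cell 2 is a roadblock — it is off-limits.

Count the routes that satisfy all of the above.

10

A right/down-only route from 1 to 16 makes exactly 3 down-moves and 3 right-moves in some order.
With no other constraints that would be C(6,3) = 20 routes.
Subtract routes through each blocked cell (inclusion–exclusion for overlaps): − through 2: 10 → 10.
That gives 10 routes.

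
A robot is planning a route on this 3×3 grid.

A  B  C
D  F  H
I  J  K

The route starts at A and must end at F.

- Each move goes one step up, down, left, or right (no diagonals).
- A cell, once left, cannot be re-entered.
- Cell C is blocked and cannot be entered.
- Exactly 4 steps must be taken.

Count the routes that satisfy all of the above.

1

Need simple routes of exactly 4 moves from A to F (Manhattan distance 2, so 1 moves are spent on a detour and 1 undoing it).
Enumerating: A D I J F.
That gives 1 route.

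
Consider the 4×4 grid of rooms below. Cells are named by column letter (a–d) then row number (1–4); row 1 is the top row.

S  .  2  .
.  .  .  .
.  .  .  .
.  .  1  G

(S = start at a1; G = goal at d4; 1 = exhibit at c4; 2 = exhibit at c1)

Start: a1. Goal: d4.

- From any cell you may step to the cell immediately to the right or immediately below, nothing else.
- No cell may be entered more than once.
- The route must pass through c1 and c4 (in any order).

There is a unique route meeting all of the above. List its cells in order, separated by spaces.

a1 b1 c1 c2 c3 c4 d4

Moves only go right or down, so the column and row indices never decrease.
Route from a1: right 2 to c1, down 3 to c4, right 1 to d4 — 6 moves in all.
Check: all required cells visited.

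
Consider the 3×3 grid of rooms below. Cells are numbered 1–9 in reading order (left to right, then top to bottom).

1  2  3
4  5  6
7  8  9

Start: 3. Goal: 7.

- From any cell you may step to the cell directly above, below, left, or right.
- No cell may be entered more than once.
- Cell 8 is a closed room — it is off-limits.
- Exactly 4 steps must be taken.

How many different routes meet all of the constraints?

3

Need simple routes of exactly 4 moves from 3 to 7 (Manhattan distance 4, so 0 moves are spent on a detour and 0 undoing it).
Enumerating: 3 6 5 4 7 | 3 2 5 4 7 | 3 2 1 4 7.
That gives 3 routes.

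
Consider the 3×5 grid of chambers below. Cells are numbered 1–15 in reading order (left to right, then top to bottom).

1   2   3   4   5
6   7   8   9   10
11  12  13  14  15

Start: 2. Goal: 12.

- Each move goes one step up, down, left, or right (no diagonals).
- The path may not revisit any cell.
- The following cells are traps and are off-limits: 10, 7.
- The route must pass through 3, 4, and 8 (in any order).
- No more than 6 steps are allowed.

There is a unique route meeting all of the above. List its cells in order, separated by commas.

2, 3, 4, 9, 8, 13, 12

The 6-move cap with required stops at 3, 4, 8 leaves no slack for detours.
Route from 2: 2× right (reaching 4), down to 9, left to 8, down to 13, left to 12 — 6 moves in all.
Check: all required cells visited; 6 ≤ 6 moves.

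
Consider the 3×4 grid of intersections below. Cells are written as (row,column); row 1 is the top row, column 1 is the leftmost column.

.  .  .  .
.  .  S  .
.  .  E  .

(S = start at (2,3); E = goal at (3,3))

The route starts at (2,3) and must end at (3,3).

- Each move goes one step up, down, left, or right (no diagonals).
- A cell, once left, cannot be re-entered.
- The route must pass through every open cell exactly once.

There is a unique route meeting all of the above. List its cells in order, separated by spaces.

Need to visit all 12 open cells exactly once, starting at (2,3) and ending at (3,3).
Route from (2,3): left to (2,2), down to (3,2), left to (3,1), 2× up (reaching (1,1)), 3× right (reaching (1,4)), 2× down (reaching (3,4)), left to (3,3) — 11 moves in all.
Check: all 12 open cells covered.

(2,3) (2,2) (3,2) (3,1) (2,1) (1,1) (1,2) (1,3) (1,4) (2,4) (3,4) (3,3)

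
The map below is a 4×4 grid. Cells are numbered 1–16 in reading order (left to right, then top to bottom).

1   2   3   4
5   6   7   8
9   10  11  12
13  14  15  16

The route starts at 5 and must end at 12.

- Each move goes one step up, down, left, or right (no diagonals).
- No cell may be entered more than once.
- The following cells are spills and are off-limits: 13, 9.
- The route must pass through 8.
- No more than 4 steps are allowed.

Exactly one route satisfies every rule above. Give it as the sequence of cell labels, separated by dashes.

5 - 6 - 7 - 8 - 12

Any route must reach 8 and still end at 12 within 4 moves, so the order of the required stops is forced.
Route from 5: right 3 to 8, down 1 to 12 — 4 moves in all.
Check: all required cells visited; 4 ≤ 4 moves.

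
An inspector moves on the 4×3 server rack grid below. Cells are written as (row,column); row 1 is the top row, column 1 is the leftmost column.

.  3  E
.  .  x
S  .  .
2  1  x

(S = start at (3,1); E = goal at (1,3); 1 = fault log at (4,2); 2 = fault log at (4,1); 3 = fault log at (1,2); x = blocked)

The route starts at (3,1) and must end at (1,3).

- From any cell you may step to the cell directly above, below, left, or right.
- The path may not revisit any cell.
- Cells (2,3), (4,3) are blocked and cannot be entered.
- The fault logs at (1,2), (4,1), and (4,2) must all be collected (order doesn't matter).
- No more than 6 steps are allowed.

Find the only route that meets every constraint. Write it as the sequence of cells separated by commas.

(3,1), (4,1), (4,2), (3,2), (2,2), (1,2), (1,3)

The 6-move cap with required stops at (1,2), (4,1), (4,2) leaves no slack for detours.
Route from (3,1): down 1 to (4,1), right 1 to (4,2), up 3 to (1,2), right 1 to (1,3) — 6 moves in all.
Check: all required cells visited; 6 ≤ 6 moves.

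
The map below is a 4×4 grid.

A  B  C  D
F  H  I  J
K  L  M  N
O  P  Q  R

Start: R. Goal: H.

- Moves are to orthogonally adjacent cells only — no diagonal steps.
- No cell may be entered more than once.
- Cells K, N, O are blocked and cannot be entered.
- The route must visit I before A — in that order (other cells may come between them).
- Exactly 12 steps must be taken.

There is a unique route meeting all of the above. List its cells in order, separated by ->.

R -> Q -> P -> L -> M -> I -> J -> D -> C -> B -> A -> F -> H

The waypoints must appear in the order I, A, with no cell reused.
Route from R: left 2 to P, up 1 to L, right 1 to M, up 1 to I, right 1 to J, up 1 to D, left 3 to A, down 1 to F, right 1 to H — 12 moves in all.
Check: order respected (I at step 5, A at step 10); 12 moves as required.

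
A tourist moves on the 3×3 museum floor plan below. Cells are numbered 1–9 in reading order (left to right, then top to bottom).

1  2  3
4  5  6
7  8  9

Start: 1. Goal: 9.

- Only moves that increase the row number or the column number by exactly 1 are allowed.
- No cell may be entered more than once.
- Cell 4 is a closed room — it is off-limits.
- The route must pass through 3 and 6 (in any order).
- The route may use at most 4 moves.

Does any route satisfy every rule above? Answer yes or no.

One route that works: 1 → 2 → 3 → 6 → 9.

yes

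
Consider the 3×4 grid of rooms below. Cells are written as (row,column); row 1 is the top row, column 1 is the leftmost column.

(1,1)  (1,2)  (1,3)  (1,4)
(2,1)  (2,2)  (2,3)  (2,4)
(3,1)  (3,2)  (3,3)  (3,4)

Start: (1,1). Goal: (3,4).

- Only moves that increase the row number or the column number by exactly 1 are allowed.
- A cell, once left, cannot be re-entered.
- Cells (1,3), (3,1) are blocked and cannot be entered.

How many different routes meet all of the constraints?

6

A right/down-only route from (1,1) to (3,4) makes exactly 2 down-moves and 3 right-moves in some order.
With no other constraints that would be C(5,2) = 10 routes.
Subtract routes through each blocked cell (inclusion–exclusion for overlaps): − through (1,3): 3 − through (3,1): 1 → 6.
That gives 6 routes.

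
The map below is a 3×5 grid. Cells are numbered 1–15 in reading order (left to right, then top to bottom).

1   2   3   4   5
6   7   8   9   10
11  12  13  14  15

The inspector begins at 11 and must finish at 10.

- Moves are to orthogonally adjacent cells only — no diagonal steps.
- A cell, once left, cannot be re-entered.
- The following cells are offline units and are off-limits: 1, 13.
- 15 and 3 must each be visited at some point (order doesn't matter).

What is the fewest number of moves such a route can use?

Any route passes through 15 and 3 in some order between 11 and 10. Summing Manhattan distances along each leg and taking the cheapest ordering (11 → 3 → 15 → 10) gives a lower bound of 4 + 4 + 1 = 9 moves.
A route of 9 moves achieves this: 11 → 6 → 7 → 2 → 3 → 8 → 9 → 14 → 15 → 10.
Since 9 matches the lower bound, it is optimal.

9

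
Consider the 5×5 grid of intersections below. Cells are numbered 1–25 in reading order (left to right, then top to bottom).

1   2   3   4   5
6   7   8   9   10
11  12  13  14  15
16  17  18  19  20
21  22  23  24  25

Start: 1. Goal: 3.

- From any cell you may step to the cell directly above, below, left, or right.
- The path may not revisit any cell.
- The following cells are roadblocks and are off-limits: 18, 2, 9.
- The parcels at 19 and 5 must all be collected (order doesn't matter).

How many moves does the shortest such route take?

Any route passes through 19 and 5 in some order between 1 and 3. Summing Manhattan distances along each leg and taking the cheapest ordering (1 → 19 → 5 → 3) gives a lower bound of 6 + 4 + 2 = 12 moves.
A route of 12 moves achieves this: 1 → 6 → 11 → 12 → 13 → 14 → 19 → 20 → 15 → 10 → 5 → 4 → 3.
Since 12 matches the lower bound, it is optimal.

12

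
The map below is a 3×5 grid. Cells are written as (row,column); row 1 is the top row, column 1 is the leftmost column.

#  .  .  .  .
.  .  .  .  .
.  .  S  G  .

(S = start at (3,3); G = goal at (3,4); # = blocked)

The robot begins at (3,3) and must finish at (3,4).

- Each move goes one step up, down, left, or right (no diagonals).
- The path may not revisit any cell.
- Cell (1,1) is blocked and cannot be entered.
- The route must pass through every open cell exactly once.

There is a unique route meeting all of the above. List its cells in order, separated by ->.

Need to visit all 14 open cells exactly once, starting at (3,3) and ending at (3,4).
Cell (2,1) has only two open neighbours ((3,1) and (2,2)), so the path must pass straight through it: one of those is the cell it's entered from and the other is where it exits.
Route from (3,3): 2× left (reaching (3,1)), up to (2,1), right to (2,2), up to (1,2), right to (1,3), down to (2,3), right to (2,4), up to (1,4), right to (1,5), 2× down (reaching (3,5)), left to (3,4) — 13 moves in all.
Check: all 14 open cells covered.

(3,3) -> (3,2) -> (3,1) -> (2,1) -> (2,2) -> (1,2) -> (1,3) -> (2,3) -> (2,4) -> (1,4) -> (1,5) -> (2,5) -> (3,5) -> (3,4)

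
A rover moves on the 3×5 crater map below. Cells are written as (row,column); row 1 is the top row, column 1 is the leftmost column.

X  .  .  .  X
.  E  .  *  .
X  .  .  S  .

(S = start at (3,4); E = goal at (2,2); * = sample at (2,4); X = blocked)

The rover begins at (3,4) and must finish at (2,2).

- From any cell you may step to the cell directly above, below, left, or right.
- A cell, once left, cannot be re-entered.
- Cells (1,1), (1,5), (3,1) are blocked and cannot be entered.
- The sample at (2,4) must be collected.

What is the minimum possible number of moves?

3

Any route passes through (2,4) somewhere between (3,4) and (2,2). Summing Manhattan distances along the two legs ((3,4) → (2,4) → (2,2)) gives a lower bound of 1 + 2 = 3 moves.
A route of 3 moves achieves this: (3,4) → (2,4) → (2,3) → (2,2).
Since 3 matches the lower bound, it is optimal.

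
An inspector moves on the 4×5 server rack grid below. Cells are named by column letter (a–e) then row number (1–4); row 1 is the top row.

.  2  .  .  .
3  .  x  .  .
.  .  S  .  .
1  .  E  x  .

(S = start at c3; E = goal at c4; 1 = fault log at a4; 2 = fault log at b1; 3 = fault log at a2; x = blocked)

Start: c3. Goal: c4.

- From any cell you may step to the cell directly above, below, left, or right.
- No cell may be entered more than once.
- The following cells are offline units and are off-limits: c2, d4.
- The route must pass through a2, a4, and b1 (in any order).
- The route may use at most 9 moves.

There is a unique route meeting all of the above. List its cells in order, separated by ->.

c3 -> b3 -> b2 -> b1 -> a1 -> a2 -> a3 -> a4 -> b4 -> c4

The 9-move cap with required stops at a2, a4, b1 leaves no slack for detours.
Route from c3: left to b3, 2× up (reaching b1), left to a1, 3× down (reaching a4), 2× right (reaching c4) — 9 moves in all.
Check: all required cells visited; 9 ≤ 9 moves.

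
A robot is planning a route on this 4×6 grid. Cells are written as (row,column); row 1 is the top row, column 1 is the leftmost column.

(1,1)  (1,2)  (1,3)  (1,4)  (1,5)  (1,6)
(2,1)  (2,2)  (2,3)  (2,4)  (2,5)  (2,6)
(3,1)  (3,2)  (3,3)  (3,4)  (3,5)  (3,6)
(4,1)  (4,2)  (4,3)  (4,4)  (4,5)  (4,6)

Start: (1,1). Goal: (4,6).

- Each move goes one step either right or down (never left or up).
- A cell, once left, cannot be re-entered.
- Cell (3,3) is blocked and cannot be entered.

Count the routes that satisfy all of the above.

A right/down-only route from (1,1) to (4,6) makes exactly 3 down-moves and 5 right-moves in some order.
With no other constraints that would be C(8,3) = 56 routes.
Subtract routes through each blocked cell (inclusion–exclusion for overlaps): − through (3,3): 24 → 32.
That gives 32 routes.

32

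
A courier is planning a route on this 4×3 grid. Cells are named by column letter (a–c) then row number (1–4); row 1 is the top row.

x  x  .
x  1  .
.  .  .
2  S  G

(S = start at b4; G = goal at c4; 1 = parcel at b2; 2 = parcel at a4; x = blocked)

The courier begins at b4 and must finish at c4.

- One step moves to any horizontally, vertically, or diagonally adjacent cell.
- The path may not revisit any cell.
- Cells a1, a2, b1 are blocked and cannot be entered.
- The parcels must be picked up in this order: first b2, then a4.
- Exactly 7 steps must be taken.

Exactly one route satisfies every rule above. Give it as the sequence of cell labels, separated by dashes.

b4 - c3 - c2 - b2 - a3 - a4 - b3 - c4

The waypoints must appear in the order b2, a4, with no cell reused.
Route from b4: up-right 1 to c3, up 1 to c2, left 1 to b2, down-left 1 to a3, down 1 to a4, up-right 1 to b3, down-right 1 to c4 — 7 moves in all.
Check: order respected (1 at step 3, 2 at step 5); 7 moves as required.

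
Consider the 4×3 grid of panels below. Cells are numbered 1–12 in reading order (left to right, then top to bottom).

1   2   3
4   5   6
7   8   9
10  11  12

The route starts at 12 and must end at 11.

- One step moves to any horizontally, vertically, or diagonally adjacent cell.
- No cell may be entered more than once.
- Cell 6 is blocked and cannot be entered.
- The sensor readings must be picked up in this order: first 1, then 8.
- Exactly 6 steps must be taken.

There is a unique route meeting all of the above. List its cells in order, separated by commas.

The waypoints must appear in the order 1, 8, with no cell reused.
Route from 12: up 1 to 9, up-left 2 to 1, down 1 to 4, down-right 1 to 8, down 1 to 11 — 6 moves in all.
Check: order respected (1 at step 3, 8 at step 5); 6 moves as required.

12, 9, 5, 1, 4, 8, 11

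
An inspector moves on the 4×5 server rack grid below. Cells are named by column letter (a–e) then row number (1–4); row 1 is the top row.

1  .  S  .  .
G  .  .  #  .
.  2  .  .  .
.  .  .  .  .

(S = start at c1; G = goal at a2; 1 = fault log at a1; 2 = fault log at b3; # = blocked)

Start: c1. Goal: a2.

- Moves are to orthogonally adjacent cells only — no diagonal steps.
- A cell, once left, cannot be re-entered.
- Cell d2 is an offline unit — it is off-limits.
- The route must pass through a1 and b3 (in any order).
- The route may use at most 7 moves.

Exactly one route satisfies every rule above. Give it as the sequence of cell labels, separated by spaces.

The 7-move cap with required stops at a1, b3 leaves no slack for detours.
Route from c1: 2× down (reaching c3), left to b3, 2× up (reaching b1), left to a1, down to a2 — 7 moves in all.
Check: all required cells visited; 7 ≤ 7 moves.

c1 c2 c3 b3 b2 b1 a1 a2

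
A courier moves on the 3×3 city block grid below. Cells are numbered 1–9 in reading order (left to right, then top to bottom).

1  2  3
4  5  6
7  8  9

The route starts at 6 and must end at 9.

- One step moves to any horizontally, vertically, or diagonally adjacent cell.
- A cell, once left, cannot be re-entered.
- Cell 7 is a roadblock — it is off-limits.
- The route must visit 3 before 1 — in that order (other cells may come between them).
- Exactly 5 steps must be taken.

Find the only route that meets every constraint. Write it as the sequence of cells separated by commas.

6, 3, 2, 1, 5, 9

The waypoints must appear in the order 3, 1, with no cell reused.
Route from 6: up to 3, 2× left (reaching 1), 2× down-right (reaching 9) — 5 moves in all.
Check: order respected (3 at step 1, 1 at step 3); 5 moves as required.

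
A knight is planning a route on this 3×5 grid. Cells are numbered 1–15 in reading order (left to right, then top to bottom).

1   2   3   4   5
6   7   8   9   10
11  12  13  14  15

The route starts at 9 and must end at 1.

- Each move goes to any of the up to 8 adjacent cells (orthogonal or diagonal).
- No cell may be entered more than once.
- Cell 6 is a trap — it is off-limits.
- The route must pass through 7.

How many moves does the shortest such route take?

Any route passes through 7 somewhere between 9 and 1. Summing Chebyshev distances along the two legs (9 → 7 → 1) gives a lower bound of 2 + 1 = 3 moves.
A route of 3 moves achieves this: 9 → 3 → 7 → 1.
Since 3 matches the lower bound, it is optimal.

3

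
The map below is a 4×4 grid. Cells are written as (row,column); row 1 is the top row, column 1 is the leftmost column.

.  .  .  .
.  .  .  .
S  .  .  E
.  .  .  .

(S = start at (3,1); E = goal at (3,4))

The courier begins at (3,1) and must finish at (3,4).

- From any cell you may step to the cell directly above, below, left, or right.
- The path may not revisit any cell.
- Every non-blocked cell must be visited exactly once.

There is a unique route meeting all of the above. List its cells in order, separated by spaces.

(3,1) (4,1) (4,2) (3,2) (2,2) (2,1) (1,1) (1,2) (1,3) (1,4) (2,4) (2,3) (3,3) (4,3) (4,4) (3,4)

Need to visit all 16 open cells exactly once, starting at (3,1) and ending at (3,4).
Cell (4,4) has only two open neighbours ((3,4) and (4,3)), so the path must pass straight through it: one of those is the cell it's entered from and the other is where it exits.
Route from (3,1): down to (4,1), right to (4,2), 2× up (reaching (2,2)), left to (2,1), up to (1,1), 3× right (reaching (1,4)), down to (2,4), left to (2,3), 2× down (reaching (4,3)), right to (4,4), up to (3,4) — 15 moves in all.
Check: all 16 open cells covered.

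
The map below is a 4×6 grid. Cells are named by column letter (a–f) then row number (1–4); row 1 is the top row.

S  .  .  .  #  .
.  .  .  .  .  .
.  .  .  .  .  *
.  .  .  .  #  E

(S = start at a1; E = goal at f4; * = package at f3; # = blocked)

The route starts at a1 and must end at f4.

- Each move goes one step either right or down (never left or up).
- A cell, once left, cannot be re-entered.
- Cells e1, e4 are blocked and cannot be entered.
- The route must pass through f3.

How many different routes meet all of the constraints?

A right/down-only route from a1 to f4 makes exactly 3 down-moves and 5 right-moves in some order.
With no other constraints that would be C(8,3) = 56 routes.
Split at f3 and multiply the segment counts (each segment already excludes blocked cells): a1→f3: 18; f3→f4: 1; product = 18.
That gives 18 routes.

18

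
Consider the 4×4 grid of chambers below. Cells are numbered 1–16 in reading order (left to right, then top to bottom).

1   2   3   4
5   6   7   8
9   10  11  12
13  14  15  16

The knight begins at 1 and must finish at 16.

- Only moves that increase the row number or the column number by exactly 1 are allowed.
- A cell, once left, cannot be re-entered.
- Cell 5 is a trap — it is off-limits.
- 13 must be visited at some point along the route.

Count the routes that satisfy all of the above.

0

A right/down-only route from 1 to 16 makes exactly 3 down-moves and 3 right-moves in some order.
With no other constraints that would be C(6,3) = 20 routes.
Split at 13 and multiply the segment counts (each segment already excludes blocked cells): 1→13: 0; 13→16: 1; product = 0.
No route satisfies every constraint, so the count is 0.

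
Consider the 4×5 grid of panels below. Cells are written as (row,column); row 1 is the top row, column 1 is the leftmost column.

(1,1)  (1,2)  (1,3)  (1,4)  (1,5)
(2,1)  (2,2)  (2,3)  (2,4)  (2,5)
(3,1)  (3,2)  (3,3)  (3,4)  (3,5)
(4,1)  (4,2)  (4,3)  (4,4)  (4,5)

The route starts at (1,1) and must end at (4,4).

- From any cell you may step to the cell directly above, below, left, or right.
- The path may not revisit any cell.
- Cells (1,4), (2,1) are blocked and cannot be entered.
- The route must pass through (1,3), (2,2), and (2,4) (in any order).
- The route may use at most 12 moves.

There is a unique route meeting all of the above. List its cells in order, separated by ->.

(1,1) -> (1,2) -> (1,3) -> (2,3) -> (2,2) -> (3,2) -> (3,3) -> (3,4) -> (2,4) -> (2,5) -> (3,5) -> (4,5) -> (4,4)

The 12-move cap with required stops at (1,3), (2,2), (2,4) leaves no slack for detours.
Route from (1,1): 2× right (reaching (1,3)), down to (2,3), left to (2,2), down to (3,2), 2× right (reaching (3,4)), up to (2,4), right to (2,5), 2× down (reaching (4,5)), left to (4,4) — 12 moves in all.
Check: all required cells visited; 12 ≤ 12 moves.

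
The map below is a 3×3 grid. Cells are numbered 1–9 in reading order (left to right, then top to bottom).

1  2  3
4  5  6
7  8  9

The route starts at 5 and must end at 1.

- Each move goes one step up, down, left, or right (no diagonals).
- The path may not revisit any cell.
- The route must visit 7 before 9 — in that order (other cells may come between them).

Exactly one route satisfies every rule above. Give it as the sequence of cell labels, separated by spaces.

The waypoints must appear in the order 7, 9, with no cell reused.
Route from 5: left to 4, down to 7, 2× right (reaching 9), 2× up (reaching 3), 2× left (reaching 1) — 8 moves in all.
Check: order respected (7 at step 2, 9 at step 4).

5 4 7 8 9 6 3 2 1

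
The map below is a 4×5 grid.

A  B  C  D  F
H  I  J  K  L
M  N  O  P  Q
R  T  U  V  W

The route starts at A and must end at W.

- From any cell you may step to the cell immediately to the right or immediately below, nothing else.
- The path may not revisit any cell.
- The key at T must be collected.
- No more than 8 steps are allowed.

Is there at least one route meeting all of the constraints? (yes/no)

One route that works: A → H → M → R → T → U → V → W.

yes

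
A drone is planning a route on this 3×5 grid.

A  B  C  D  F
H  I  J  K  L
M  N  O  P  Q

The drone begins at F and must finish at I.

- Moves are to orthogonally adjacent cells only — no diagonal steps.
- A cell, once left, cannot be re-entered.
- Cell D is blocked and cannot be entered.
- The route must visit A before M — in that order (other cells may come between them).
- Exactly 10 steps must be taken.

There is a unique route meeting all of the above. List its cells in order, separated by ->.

F -> L -> K -> J -> C -> B -> A -> H -> M -> N -> I

The waypoints must appear in the order A, M, with no cell reused.
Route from F: down 1 to L, left 2 to J, up 1 to C, left 2 to A, down 2 to M, right 1 to N, up 1 to I — 10 moves in all.
Check: order respected (A at step 6, M at step 8); 10 moves as required.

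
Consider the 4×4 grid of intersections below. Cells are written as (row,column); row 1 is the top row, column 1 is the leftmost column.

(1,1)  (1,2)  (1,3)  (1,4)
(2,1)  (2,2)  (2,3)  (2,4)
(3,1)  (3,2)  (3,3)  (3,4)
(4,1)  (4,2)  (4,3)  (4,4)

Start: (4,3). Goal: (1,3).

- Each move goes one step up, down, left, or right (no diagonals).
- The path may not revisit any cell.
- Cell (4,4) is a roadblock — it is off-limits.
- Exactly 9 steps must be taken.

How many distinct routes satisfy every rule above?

Need simple routes of exactly 9 moves from (4,3) to (1,3) (Manhattan distance 3, so 3 moves are spent on a detour and 3 undoing it).
Branch systematically from the start, pruning whenever the remaining move budget drops below the Manhattan distance to (1,3) or differs from it in parity. Grouping the completions by first move — via (3,3): 7; via (4,2): 14 — and summing: 7 + 14 = 21.
That gives 21 routes.

21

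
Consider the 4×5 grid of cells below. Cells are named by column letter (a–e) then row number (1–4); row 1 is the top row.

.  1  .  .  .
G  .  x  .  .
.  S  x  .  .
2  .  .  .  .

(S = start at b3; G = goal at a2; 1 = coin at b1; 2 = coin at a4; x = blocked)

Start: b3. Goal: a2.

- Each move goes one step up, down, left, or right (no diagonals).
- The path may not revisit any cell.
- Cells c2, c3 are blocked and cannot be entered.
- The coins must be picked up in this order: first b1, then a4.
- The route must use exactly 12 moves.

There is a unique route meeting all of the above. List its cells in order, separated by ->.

The waypoints must appear in the order b1, a4, with no cell reused.
Route from b3: 2× up (reaching b1), 2× right (reaching d1), 3× down (reaching d4), 3× left (reaching a4), 2× up (reaching a2) — 12 moves in all.
Check: order respected (1 at step 2, 2 at step 10); 12 moves as required.

b3 -> b2 -> b1 -> c1 -> d1 -> d2 -> d3 -> d4 -> c4 -> b4 -> a4 -> a3 -> a2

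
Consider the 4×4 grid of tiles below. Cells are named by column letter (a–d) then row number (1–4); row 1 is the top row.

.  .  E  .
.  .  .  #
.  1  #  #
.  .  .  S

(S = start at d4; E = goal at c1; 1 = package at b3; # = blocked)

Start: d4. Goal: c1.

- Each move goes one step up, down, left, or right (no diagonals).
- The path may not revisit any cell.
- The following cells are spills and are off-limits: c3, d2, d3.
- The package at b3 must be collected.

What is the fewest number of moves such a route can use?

Any route passes through b3 somewhere between d4 and c1. Summing Manhattan distances along the two legs (d4 → b3 → c1) gives a lower bound of 3 + 3 = 6 moves.
A route of 6 moves achieves this: d4 → c4 → b4 → b3 → b2 → b1 → c1.
Since 6 matches the lower bound, it is optimal.

6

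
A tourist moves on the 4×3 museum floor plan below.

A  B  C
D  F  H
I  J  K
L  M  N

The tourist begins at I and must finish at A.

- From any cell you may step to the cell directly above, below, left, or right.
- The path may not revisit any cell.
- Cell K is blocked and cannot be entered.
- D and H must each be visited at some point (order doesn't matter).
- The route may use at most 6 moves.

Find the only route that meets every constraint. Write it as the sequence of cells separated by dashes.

I - D - F - H - C - B - A

Any route must reach D and H and still end at A within 6 moves, so the order of the required stops is forced.
Route from I: up to D, 2× right (reaching H), up to C, 2× left (reaching A) — 6 moves in all.
Check: all required cells visited; 6 ≤ 6 moves.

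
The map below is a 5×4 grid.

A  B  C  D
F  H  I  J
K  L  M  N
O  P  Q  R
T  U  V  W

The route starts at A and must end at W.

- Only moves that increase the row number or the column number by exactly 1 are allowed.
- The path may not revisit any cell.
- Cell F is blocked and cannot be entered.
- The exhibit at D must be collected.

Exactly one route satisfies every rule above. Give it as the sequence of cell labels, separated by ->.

A -> B -> C -> D -> J -> N -> R -> W

Moves only go right or down, so the column and row indices never decrease.
Route from A: right 3 to D, down 4 to W — 7 moves in all.
Check: all required cells visited.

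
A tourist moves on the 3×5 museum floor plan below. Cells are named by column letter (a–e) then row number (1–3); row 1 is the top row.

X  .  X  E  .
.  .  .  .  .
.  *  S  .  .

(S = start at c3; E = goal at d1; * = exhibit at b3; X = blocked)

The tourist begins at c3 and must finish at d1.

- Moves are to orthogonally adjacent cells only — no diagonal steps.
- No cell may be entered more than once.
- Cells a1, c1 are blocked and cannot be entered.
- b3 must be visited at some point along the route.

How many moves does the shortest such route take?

5

Any route passes through b3 somewhere between c3 and d1. Summing Manhattan distances along the two legs (c3 → b3 → d1) gives a lower bound of 1 + 4 = 5 moves.
A route of 5 moves achieves this: c3 → b3 → b2 → c2 → d2 → d1.
Since 5 matches the lower bound, it is optimal.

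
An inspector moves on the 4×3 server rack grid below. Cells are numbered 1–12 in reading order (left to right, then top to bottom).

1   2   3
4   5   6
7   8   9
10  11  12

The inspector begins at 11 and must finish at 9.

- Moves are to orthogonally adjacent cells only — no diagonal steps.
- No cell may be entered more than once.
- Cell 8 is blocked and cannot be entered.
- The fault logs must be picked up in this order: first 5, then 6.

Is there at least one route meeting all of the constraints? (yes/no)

One route that works: 11 → 10 → 7 → 4 → 5 → 6 → 9.

yes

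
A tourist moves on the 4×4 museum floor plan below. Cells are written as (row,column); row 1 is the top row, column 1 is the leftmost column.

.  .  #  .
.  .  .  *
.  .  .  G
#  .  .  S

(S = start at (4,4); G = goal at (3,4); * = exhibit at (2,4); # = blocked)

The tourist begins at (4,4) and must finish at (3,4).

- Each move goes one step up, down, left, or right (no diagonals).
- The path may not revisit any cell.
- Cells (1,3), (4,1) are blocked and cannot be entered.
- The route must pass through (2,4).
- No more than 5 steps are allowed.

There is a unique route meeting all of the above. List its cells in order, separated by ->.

Any route must reach (2,4) and still end at (3,4) within 5 moves, so the order of the required stops is forced.
Route from (4,4): left 1 to (4,3), up 2 to (2,3), right 1 to (2,4), down 1 to (3,4) — 5 moves in all.
Check: all required cells visited; 5 ≤ 5 moves.

(4,4) -> (4,3) -> (3,3) -> (2,3) -> (2,4) -> (3,4)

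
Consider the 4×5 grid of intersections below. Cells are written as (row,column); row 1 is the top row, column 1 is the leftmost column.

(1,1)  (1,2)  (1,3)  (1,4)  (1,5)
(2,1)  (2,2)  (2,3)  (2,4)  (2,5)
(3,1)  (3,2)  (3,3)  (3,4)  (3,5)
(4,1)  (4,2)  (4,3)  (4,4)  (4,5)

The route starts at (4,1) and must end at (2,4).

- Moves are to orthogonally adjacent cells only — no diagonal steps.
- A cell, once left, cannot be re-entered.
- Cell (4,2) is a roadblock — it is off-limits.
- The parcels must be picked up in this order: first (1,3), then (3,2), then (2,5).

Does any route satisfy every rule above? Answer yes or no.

yes

One route that works: (4,1) → (3,1) → (2,1) → (1,1) → (1,2) → (1,3) → (2,3) → (2,2) → (3,2) → (3,3) → (3,4) → (3,5) → (2,5) → (2,4).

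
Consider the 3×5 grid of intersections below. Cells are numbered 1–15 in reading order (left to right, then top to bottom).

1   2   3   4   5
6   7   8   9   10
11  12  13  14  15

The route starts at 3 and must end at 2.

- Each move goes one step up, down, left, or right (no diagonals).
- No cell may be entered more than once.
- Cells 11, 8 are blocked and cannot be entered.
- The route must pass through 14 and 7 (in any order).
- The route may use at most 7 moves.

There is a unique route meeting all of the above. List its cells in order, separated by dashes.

3 - 4 - 9 - 14 - 13 - 12 - 7 - 2

The budget equals the shortest possible length, so every move has to be on a shortest route through the required cells.
Route from 3: right 1 to 4, down 2 to 14, left 2 to 12, up 2 to 2 — 7 moves in all.
Check: all required cells visited; 7 ≤ 7 moves.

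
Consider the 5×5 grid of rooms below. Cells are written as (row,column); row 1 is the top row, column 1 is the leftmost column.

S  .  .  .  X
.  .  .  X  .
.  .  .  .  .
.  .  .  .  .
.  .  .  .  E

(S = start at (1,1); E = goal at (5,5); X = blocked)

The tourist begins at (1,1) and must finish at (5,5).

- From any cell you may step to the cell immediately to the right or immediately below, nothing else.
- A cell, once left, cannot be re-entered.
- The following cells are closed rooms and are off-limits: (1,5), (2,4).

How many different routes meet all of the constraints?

53

A right/down-only route from (1,1) to (5,5) makes exactly 4 down-moves and 4 right-moves in some order.
With no other constraints that would be C(8,4) = 70 routes.
Subtract routes through each blocked cell (inclusion–exclusion for overlaps): − through (1,5): 1 − through (2,4): 16 → 53.
That gives 53 routes.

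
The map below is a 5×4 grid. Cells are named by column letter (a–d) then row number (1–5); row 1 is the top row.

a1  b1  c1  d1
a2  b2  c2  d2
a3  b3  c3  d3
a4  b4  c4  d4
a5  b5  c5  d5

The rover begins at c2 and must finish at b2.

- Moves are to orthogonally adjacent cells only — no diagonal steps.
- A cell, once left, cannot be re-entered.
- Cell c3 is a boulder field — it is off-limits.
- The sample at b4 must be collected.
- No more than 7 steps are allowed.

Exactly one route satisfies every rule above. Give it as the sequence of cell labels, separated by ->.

The 7-move cap with required stops at b4 leaves no slack for detours.
Route from c2: right to d2, 2× down (reaching d4), 2× left (reaching b4), 2× up (reaching b2) — 7 moves in all.
Check: all required cells visited; 7 ≤ 7 moves.

c2 -> d2 -> d3 -> d4 -> c4 -> b4 -> b3 -> b2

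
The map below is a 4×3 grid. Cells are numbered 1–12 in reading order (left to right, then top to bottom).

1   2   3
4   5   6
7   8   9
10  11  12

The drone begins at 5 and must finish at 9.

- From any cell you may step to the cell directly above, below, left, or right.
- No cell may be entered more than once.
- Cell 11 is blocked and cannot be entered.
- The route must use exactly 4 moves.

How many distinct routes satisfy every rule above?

Need simple routes of exactly 4 moves from 5 to 9 (Manhattan distance 2, so 1 moves are spent on a detour and 1 undoing it).
Enumerating: 5 2 3 6 9 | 5 4 7 8 9.
That gives 2 routes.

2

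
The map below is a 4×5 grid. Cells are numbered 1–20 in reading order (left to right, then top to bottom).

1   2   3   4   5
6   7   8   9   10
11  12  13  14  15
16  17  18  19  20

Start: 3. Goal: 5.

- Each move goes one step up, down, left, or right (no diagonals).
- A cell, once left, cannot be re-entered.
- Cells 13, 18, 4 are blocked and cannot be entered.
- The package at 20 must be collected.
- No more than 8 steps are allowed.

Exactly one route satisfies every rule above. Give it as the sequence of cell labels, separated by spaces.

3 8 9 14 19 20 15 10 5

The 8-move cap with required stops at 20 leaves no slack for detours.
Route from 3: down to 8, right to 9, 2× down (reaching 19), right to 20, 3× up (reaching 5) — 8 moves in all.
Check: all required cells visited; 8 ≤ 8 moves.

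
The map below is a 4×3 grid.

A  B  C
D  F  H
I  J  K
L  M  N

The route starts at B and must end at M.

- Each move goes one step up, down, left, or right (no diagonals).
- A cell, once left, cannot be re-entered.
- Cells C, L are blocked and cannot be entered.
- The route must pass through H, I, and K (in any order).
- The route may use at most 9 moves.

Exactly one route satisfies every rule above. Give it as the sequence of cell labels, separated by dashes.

The 9-move cap with required stops at H, I, K leaves no slack for detours.
Route from B: left 1 to A, down 2 to I, right 1 to J, up 1 to F, right 1 to H, down 2 to N, left 1 to M — 9 moves in all.
Check: all required cells visited; 9 ≤ 9 moves.

B - A - D - I - J - F - H - K - N - M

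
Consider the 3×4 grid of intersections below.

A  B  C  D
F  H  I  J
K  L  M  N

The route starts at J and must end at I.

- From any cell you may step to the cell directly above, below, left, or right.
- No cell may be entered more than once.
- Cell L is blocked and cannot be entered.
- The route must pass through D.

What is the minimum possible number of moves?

3

Any route passes through D somewhere between J and I. Summing Manhattan distances along the two legs (J → D → I) gives a lower bound of 1 + 2 = 3 moves.
A route of 3 moves achieves this: J → D → C → I.
Since 3 matches the lower bound, it is optimal.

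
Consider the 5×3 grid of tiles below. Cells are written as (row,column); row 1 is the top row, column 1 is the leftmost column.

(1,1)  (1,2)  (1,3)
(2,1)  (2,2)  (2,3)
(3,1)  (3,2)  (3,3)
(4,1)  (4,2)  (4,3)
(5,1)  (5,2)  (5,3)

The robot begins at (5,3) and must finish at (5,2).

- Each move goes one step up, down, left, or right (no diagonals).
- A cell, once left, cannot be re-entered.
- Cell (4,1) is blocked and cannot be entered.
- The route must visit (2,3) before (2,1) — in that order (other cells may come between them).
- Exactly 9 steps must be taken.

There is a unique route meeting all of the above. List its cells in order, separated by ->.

(5,3) -> (4,3) -> (3,3) -> (2,3) -> (2,2) -> (2,1) -> (3,1) -> (3,2) -> (4,2) -> (5,2)

The waypoints must appear in the order (2,3), (2,1), with no cell reused.
Route from (5,3): 3× up (reaching (2,3)), 2× left (reaching (2,1)), down to (3,1), right to (3,2), 2× down (reaching (5,2)) — 9 moves in all.
Check: order respected ((2,3) at step 3, (2,1) at step 5); 9 moves as required.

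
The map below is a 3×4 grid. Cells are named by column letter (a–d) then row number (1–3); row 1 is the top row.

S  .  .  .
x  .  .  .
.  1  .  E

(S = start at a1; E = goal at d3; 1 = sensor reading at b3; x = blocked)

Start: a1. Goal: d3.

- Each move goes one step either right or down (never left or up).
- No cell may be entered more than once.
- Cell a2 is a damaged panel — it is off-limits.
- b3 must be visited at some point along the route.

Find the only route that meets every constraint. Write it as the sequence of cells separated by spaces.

a1 b1 b2 b3 c3 d3

Moves only go right or down, so the column and row indices never decrease.
Route from a1: right to b1, 2× down (reaching b3), 2× right (reaching d3) — 5 moves in all.
Check: all required cells visited.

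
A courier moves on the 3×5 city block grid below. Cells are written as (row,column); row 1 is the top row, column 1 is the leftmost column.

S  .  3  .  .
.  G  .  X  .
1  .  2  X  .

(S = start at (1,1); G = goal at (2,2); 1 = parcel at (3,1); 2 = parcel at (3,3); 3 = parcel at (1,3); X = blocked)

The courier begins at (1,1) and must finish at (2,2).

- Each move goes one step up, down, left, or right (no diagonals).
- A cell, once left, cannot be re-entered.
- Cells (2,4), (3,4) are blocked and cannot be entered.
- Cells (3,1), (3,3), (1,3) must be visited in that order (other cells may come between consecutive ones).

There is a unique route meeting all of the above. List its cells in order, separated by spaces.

The waypoints must appear in the order (3,1), (3,3), (1,3), with no cell reused.
Route from (1,1): 2× down (reaching (3,1)), 2× right (reaching (3,3)), 2× up (reaching (1,3)), left to (1,2), down to (2,2) — 8 moves in all.
Check: order respected (1 at step 2, 2 at step 4, 3 at step 6).

(1,1) (2,1) (3,1) (3,2) (3,3) (2,3) (1,3) (1,2) (2,2)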